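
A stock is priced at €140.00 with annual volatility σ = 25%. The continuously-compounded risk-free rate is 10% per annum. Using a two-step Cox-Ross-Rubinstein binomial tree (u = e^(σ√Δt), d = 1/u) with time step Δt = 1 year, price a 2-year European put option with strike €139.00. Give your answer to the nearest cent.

€5.55

CRR parameters: u = e^(σ√Δt) = e^(0.25·√1) = 1.2840, d = 1/u = 0.7788
Per-period rate: rΔt = 0.1·1 = 0.1, so R = e^0.1 = 1.1052
Risk-neutral probability p = (e^0.1 − 0.7788)/(1.2840 − 0.7788) = 0.3264/0.5052 = 0.6460
Terminal stock prices: S_uu = 230.8, S_ud = 140, S_dd = 84.91
Terminal payoffs (K − S): max(-91.82, 0) = 0, max(-1, 0) = 0, max(54.09, 0) = 54.09
Node u (S = 179.8): V_u = e^(−0.1)·[0.6460·0.0000 + 0.3540·0.0000] = 0.0000
Node d (S = 109): V_d = e^(−0.1)·[0.6460·0.0000 + 0.3540·54.0857] = 17.3248
Node 0 (S = 140): V_0 = e^(−0.1)·[0.6460·0.0000 + 0.3540·17.3248] = 5.5495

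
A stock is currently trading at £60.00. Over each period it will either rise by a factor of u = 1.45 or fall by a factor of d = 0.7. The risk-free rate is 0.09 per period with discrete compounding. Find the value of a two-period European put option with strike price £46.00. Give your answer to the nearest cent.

£3.22

Risk-neutral probability p = (1 + 0.09 − 0.7)/(1.45 − 0.7) = 0.3900/0.7500 = 0.5200
Terminal stock prices: S_uu = 126.2, S_ud = 60.9, S_dd = 29.4
Terminal payoffs (K − S): max(-80.15, 0) = 0, max(-14.9, 0) = 0, max(16.6, 0) = 16.6
Node u (S = 87): V_u = 1/1.09·[0.5200·0.0000 + 0.4800·0.0000] = 0.0000
Node d (S = 42): V_d = 1/1.09·[0.5200·0.0000 + 0.4800·16.6000] = 7.3101
Node 0 (S = 60): V_0 = 1/1.09·[0.5200·0.0000 + 0.4800·7.3101] = 3.2191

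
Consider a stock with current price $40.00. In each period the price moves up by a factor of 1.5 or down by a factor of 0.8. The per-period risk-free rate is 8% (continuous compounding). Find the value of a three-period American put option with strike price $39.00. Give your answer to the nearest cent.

$4.18

Risk-neutral probability p = (e^0.08 − 0.8)/(1.5 − 0.8) = 0.2833/0.7000 = 0.4047
Terminal stock prices: S_uuu = 135, S_uud = 72, S_udd = 38.4, S_ddd = 20.48
Terminal payoffs (K − S): max(-96, 0) = 0, max(-33, 0) = 0, max(0.6, 0) = 0.6, max(18.52, 0) = 18.52
Node uu (S = 90): continuation = e^(−0.08)·[0.4047·0.0000 + 0.5953·0.0000] = 0.0000; exercise value = 0.0000 ≤ continuation, so V_uu = 0.0000
Node ud (S = 48): continuation = e^(−0.08)·[0.4047·0.0000 + 0.5953·0.6000] = 0.3297; exercise value = 0.0000 ≤ continuation, so V_ud = 0.3297
Node dd (S = 25.6): continuation = e^(−0.08)·[0.4047·0.6000 + 0.5953·18.5200] = 10.4015; exercise value = 13.4000 > continuation, so V_dd = 13.4000 (exercise)
Node u (S = 60): continuation = e^(−0.08)·[0.4047·0.0000 + 0.5953·0.3297] = 0.1812; exercise value = 0.0000 ≤ continuation, so V_u = 0.1812
Node d (S = 32): continuation = e^(−0.08)·[0.4047·0.3297 + 0.5953·13.4000] = 7.4869; exercise value = 7.0000 ≤ continuation, so V_d = 7.4869
Node 0 (S = 40): continuation = e^(−0.08)·[0.4047·0.1812 + 0.5953·7.4869] = 4.1820; exercise value = 0.0000 ≤ continuation, so V_0 = 4.1820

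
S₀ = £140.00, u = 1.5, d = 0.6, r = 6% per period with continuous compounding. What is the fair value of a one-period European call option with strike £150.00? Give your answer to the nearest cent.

Risk-neutral probability p = (e^0.06 − 0.6)/(1.5 − 0.6) = 0.4618/0.9000 = 0.5132
Terminal stock prices: S_u = 210, S_d = 84
Terminal payoffs (S − K): max(60, 0) = 60, max(-66, 0) = 0
Node 0 (S = 140): V_0 = e^(−0.06)·[0.5132·60.0000 + 0.4868·0.0000] = 28.9961

£29.00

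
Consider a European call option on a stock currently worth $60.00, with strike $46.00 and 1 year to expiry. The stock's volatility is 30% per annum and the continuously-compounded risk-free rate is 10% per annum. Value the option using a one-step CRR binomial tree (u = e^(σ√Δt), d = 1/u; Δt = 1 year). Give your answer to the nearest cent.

$18.94

CRR parameters: u = e^(σ√Δt) = e^(0.3·√1) = 1.3499, d = 1/u = 0.7408
Per-period rate: rΔt = 0.1·1 = 0.1, so R = e^0.1 = 1.1052
Risk-neutral probability p = (e^0.1 − 0.7408)/(1.3499 − 0.7408) = 0.3644/0.6090 = 0.5982
Terminal stock prices: S_u = 80.99, S_d = 44.45
Terminal payoffs (S − K): max(34.99, 0) = 34.99, max(-1.551, 0) = 0
Node 0 (S = 60): V_0 = e^(−0.1)·[0.5982·34.9915 + 0.4018·0.0000] = 18.9413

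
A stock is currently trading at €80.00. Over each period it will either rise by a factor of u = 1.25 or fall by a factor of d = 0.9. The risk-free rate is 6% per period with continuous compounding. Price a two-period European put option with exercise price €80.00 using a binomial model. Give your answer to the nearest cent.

Risk-neutral probability p = (e^0.06 − 0.9)/(1.25 − 0.9) = 0.1618/0.3500 = 0.4624
Terminal stock prices: S_uu = 125, S_ud = 90, S_dd = 64.8
Terminal payoffs (K − S): max(-45, 0) = 0, max(-10, 0) = 0, max(15.2, 0) = 15.2
Node u (S = 100): V_u = e^(−0.06)·[0.4624·0.0000 + 0.5376·0.0000] = 0.0000
Node d (S = 72): V_d = e^(−0.06)·[0.4624·0.0000 + 0.5376·15.2000] = 7.6958
Node 0 (S = 80): V_0 = e^(−0.06)·[0.4624·0.0000 + 0.5376·7.6958] = 3.8964

€3.90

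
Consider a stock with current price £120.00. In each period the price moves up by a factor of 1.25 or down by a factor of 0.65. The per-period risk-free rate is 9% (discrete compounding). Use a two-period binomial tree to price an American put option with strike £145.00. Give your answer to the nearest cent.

£25.00

Risk-neutral probability p = (1 + 0.09 − 0.65)/(1.25 − 0.65) = 0.4400/0.6000 = 0.7333
Terminal stock prices: S_uu = 187.5, S_ud = 97.5, S_dd = 50.7
Terminal payoffs (K − S): max(-42.5, 0) = 0, max(47.5, 0) = 47.5, max(94.3, 0) = 94.3
Node u (S = 150): continuation = 1/1.09·[0.7333·0.0000 + 0.2667·47.5000] = 11.6208; exercise value = 0.0000 ≤ continuation, so V_u = 11.6208
Node d (S = 78): continuation = 1/1.09·[0.7333·47.5000 + 0.2667·94.3000] = 55.0275; exercise value = 67.0000 > continuation, so V_d = 67.0000 (exercise)
Node 0 (S = 120): continuation = 1/1.09·[0.7333·11.6208 + 0.2667·67.0000] = 24.2097; exercise value = 25.0000 > continuation, so V_0 = 25.0000 (exercise)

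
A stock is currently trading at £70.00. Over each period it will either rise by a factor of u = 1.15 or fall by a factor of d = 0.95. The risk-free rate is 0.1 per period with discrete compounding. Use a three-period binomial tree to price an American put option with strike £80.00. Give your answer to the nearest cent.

£10.00

Risk-neutral probability p = (1 + 0.1 − 0.95)/(1.15 − 0.95) = 0.1500/0.2000 = 0.7500
Terminal stock prices: S_uuu = 106.5, S_uud = 87.95, S_udd = 72.65, S_ddd = 60.02
Terminal payoffs (K − S): max(-26.46, 0) = 0, max(-7.946, 0) = 0, max(7.349, 0) = 7.349, max(19.98, 0) = 19.98
Node uu (S = 92.57): continuation = 1/1.1·[0.7500·0.0000 + 0.2500·0.0000] = 0.0000; exercise value = 0.0000 ≤ continuation, so V_uu = 0.0000
Node ud (S = 76.47): continuation = 1/1.1·[0.7500·0.0000 + 0.2500·7.3487] = 1.6702; exercise value = 3.5250 > continuation, so V_ud = 3.5250 (exercise)
Node dd (S = 63.17): continuation = 1/1.1·[0.7500·7.3487 + 0.2500·19.9838] = 9.5523; exercise value = 16.8250 > continuation, so V_dd = 16.8250 (exercise)
Node u (S = 80.5): continuation = 1/1.1·[0.7500·0.0000 + 0.2500·3.5250] = 0.8011; exercise value = 0.0000 ≤ continuation, so V_u = 0.8011
Node d (S = 66.5): continuation = 1/1.1·[0.7500·3.5250 + 0.2500·16.8250] = 6.2273; exercise value = 13.5000 > continuation, so V_d = 13.5000 (exercise)
Node 0 (S = 70): continuation = 1/1.1·[0.7500·0.8011 + 0.2500·13.5000] = 3.6144; exercise value = 10.0000 > continuation, so V_0 = 10.0000 (exercise)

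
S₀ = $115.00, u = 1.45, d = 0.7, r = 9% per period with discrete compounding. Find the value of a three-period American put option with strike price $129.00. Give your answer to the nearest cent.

Risk-neutral probability p = (1 + 0.09 − 0.7)/(1.45 − 0.7) = 0.3900/0.7500 = 0.5200
Terminal stock prices: S_uuu = 350.6, S_uud = 169.3, S_udd = 81.71, S_ddd = 39.44
Terminal payoffs (K − S): max(-221.6, 0) = 0, max(-40.25, 0) = 0, max(47.29, 0) = 47.29, max(89.56, 0) = 89.56
Node uu (S = 241.8): continuation = 1/1.09·[0.5200·0.0000 + 0.4800·0.0000] = 0.0000; exercise value = 0.0000 ≤ continuation, so V_uu = 0.0000
Node ud (S = 116.7): continuation = 1/1.09·[0.5200·0.0000 + 0.4800·47.2925] = 20.8261; exercise value = 12.2750 ≤ continuation, so V_ud = 20.8261
Node dd (S = 56.35): continuation = 1/1.09·[0.5200·47.2925 + 0.4800·89.5550] = 61.9986; exercise value = 72.6500 > continuation, so V_dd = 72.6500 (exercise)
Node u (S = 166.8): continuation = 1/1.09·[0.5200·0.0000 + 0.4800·20.8261] = 9.1711; exercise value = 0.0000 ≤ continuation, so V_u = 9.1711
Node d (S = 80.5): continuation = 1/1.09·[0.5200·20.8261 + 0.4800·72.6500] = 41.9280; exercise value = 48.5000 > continuation, so V_d = 48.5000 (exercise)
Node 0 (S = 115): continuation = 1/1.09·[0.5200·9.1711 + 0.4800·48.5000] = 25.7330; exercise value = 14.0000 ≤ continuation, so V_0 = 25.7330

$25.73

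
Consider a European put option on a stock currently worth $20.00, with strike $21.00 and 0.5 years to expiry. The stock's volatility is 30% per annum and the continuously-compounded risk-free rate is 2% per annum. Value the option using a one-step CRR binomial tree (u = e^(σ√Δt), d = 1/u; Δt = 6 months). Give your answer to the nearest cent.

$2.53

CRR parameters: u = e^(σ√Δt) = e^(0.3·√0.5) = 1.2363, d = 1/u = 0.8089
Per-period rate: rΔt = 0.02·0.5 = 0.01, so R = e^0.01 = 1.0101
Risk-neutral probability p = (e^0.01 − 0.8089)/(1.2363 − 0.8089) = 0.2012/0.4275 = 0.4707
Terminal stock prices: S_u = 24.73, S_d = 16.18
Terminal payoffs (K − S): max(-3.726, 0) = 0, max(4.823, 0) = 4.823
Node 0 (S = 20): V_0 = e^(−0.01)·[0.4707·0.0000 + 0.5293·4.8228] = 2.5274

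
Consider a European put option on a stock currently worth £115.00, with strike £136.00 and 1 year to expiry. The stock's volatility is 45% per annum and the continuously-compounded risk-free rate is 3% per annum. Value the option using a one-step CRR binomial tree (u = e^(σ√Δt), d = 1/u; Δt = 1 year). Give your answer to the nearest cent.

£35.15

CRR parameters: u = e^(σ√Δt) = e^(0.45·√1) = 1.5683, d = 1/u = 0.6376
Per-period rate: rΔt = 0.03·1 = 0.03, so R = e^0.03 = 1.0305
Risk-neutral probability p = (e^0.03 − 0.6376)/(1.5683 − 0.6376) = 0.3928/0.9307 = 0.4221
Terminal stock prices: S_u = 180.4, S_d = 73.33
Terminal payoffs (K − S): max(-44.36, 0) = 0, max(62.67, 0) = 62.67
Node 0 (S = 115): V_0 = e^(−0.03)·[0.4221·0.0000 + 0.5779·62.6728] = 35.1492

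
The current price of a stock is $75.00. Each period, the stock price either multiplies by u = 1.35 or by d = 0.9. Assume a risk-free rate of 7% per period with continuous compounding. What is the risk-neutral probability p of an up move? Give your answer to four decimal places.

p = 0.3834

Risk-neutral probability p = (e^0.07 − 0.9)/(1.35 − 0.9) = 0.1725/0.4500 = 0.3834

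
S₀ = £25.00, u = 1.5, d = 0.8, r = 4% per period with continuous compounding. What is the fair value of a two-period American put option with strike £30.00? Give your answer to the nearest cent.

£6.30

Risk-neutral probability p = (e^0.04 − 0.8)/(1.5 − 0.8) = 0.2408/0.7000 = 0.3440
Terminal stock prices: S_uu = 56.25, S_ud = 30, S_dd = 16
Terminal payoffs (K − S): max(-26.25, 0) = 0, max(0, 0) = 0, max(14, 0) = 14
Node u (S = 37.5): continuation = e^(−0.04)·[0.3440·0.0000 + 0.6560·0.0000] = 0.0000; exercise value = 0.0000 ≤ continuation, so V_u = 0.0000
Node d (S = 20): continuation = e^(−0.04)·[0.3440·0.0000 + 0.6560·14.0000] = 8.8237; exercise value = 10.0000 > continuation, so V_d = 10.0000 (exercise)
Node 0 (S = 25): continuation = e^(−0.04)·[0.3440·0.0000 + 0.6560·10.0000] = 6.3026; exercise value = 5.0000 ≤ continuation, so V_0 = 6.3026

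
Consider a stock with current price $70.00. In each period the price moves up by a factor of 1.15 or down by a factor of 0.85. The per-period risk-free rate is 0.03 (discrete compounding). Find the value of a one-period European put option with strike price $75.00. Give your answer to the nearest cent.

Risk-neutral probability p = (1 + 0.03 − 0.85)/(1.15 − 0.85) = 0.1800/0.3000 = 0.6000
Terminal stock prices: S_u = 80.5, S_d = 59.5
Terminal payoffs (K − S): max(-5.5, 0) = 0, max(15.5, 0) = 15.5
Node 0 (S = 70): V_0 = 1/1.03·[0.6000·0.0000 + 0.4000·15.5000] = 6.0194

$6.02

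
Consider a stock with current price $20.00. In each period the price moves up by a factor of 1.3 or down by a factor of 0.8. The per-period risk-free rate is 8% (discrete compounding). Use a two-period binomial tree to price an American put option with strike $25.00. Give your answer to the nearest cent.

Risk-neutral probability p = (1 + 0.08 − 0.8)/(1.3 − 0.8) = 0.2800/0.5000 = 0.5600
Terminal stock prices: S_uu = 33.8, S_ud = 20.8, S_dd = 12.8
Terminal payoffs (K − S): max(-8.8, 0) = 0, max(4.2, 0) = 4.2, max(12.2, 0) = 12.2
Node u (S = 26): continuation = 1/1.08·[0.5600·0.0000 + 0.4400·4.2000] = 1.7111; exercise value = 0.0000 ≤ continuation, so V_u = 1.7111
Node d (S = 16): continuation = 1/1.08·[0.5600·4.2000 + 0.4400·12.2000] = 7.1481; exercise value = 9.0000 > continuation, so V_d = 9.0000 (exercise)
Node 0 (S = 20): continuation = 1/1.08·[0.5600·1.7111 + 0.4400·9.0000] = 4.5539; exercise value = 5.0000 > continuation, so V_0 = 5.0000 (exercise)

$5.00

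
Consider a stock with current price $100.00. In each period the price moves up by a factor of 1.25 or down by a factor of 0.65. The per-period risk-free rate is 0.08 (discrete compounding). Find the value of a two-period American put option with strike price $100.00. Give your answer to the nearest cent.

$12.45

Risk-neutral probability p = (1 + 0.08 − 0.65)/(1.25 − 0.65) = 0.4300/0.6000 = 0.7167
Terminal stock prices: S_uu = 156.2, S_ud = 81.25, S_dd = 42.25
Terminal payoffs (K − S): max(-56.25, 0) = 0, max(18.75, 0) = 18.75, max(57.75, 0) = 57.75
Node u (S = 125): continuation = 1/1.08·[0.7167·0.0000 + 0.2833·18.7500] = 4.9190; exercise value = 0.0000 ≤ continuation, so V_u = 4.9190
Node d (S = 65): continuation = 1/1.08·[0.7167·18.7500 + 0.2833·57.7500] = 27.5926; exercise value = 35.0000 > continuation, so V_d = 35.0000 (exercise)
Node 0 (S = 100): continuation = 1/1.08·[0.7167·4.9190 + 0.2833·35.0000] = 12.4462; exercise value = 0.0000 ≤ continuation, so V_0 = 12.4462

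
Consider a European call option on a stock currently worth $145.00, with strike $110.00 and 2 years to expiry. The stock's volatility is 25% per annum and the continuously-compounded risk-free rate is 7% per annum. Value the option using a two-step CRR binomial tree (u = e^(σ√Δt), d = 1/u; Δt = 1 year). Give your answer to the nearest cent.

$52.73

CRR parameters: u = e^(σ√Δt) = e^(0.25·√1) = 1.2840, d = 1/u = 0.7788
Per-period rate: rΔt = 0.07·1 = 0.07, so R = e^0.07 = 1.0725
Risk-neutral probability p = (e^0.07 − 0.7788)/(1.2840 − 0.7788) = 0.2937/0.5052 = 0.5813
Terminal stock prices: S_uu = 239.1, S_ud = 145, S_dd = 87.95
Terminal payoffs (S − K): max(129.1, 0) = 129.1, max(35, 0) = 35, max(-22.05, 0) = 0
Node u (S = 186.2): V_u = e^(−0.07)·[0.5813·129.0646 + 0.4187·35.0000] = 83.6204
Node d (S = 112.9): V_d = e^(−0.07)·[0.5813·35.0000 + 0.4187·0.0000] = 18.9713
Node 0 (S = 145): V_0 = e^(−0.07)·[0.5813·83.6204 + 0.4187·18.9713] = 52.7310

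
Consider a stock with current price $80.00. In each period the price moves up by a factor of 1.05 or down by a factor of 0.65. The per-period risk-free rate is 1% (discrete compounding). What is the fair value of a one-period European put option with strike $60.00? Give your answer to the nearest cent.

Risk-neutral probability p = (1 + 0.01 − 0.65)/(1.05 − 0.65) = 0.3600/0.4000 = 0.9000
Terminal stock prices: S_u = 84, S_d = 52
Terminal payoffs (K − S): max(-24, 0) = 0, max(8, 0) = 8
Node 0 (S = 80): V_0 = 1/1.01·[0.9000·0.0000 + 0.1000·8.0000] = 0.7921

$0.79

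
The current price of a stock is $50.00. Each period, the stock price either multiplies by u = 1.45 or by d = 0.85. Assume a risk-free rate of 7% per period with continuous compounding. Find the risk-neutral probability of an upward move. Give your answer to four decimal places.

p = 0.3708

Risk-neutral probability p = (e^0.07 − 0.85)/(1.45 − 0.85) = 0.2225/0.6000 = 0.3708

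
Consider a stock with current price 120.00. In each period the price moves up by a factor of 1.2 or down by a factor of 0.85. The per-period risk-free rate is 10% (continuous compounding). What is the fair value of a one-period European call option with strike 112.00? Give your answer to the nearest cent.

Risk-neutral probability p = (e^0.1 − 0.85)/(1.2 − 0.85) = 0.2552/0.3500 = 0.7291
Terminal stock prices: S_u = 144, S_d = 102
Terminal payoffs (S − K): max(32, 0) = 32, max(-10, 0) = 0
Node 0 (S = 120): V_0 = e^(−0.1)·[0.7291·32.0000 + 0.2709·0.0000] = 21.1098

21.11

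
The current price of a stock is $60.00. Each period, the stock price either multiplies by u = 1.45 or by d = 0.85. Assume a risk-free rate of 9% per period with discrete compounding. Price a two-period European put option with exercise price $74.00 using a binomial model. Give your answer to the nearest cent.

$9.31

Risk-neutral probability p = (1 + 0.09 − 0.85)/(1.45 − 0.85) = 0.2400/0.6000 = 0.4000
Terminal stock prices: S_uu = 126.2, S_ud = 73.95, S_dd = 43.35
Terminal payoffs (K − S): max(-52.15, 0) = 0, max(0.05, 0) = 0.05, max(30.65, 0) = 30.65
Node u (S = 87): V_u = 1/1.09·[0.4000·0.0000 + 0.6000·0.0500] = 0.0275
Node d (S = 51): V_d = 1/1.09·[0.4000·0.0500 + 0.6000·30.6500] = 16.8899
Node 0 (S = 60): V_0 = 1/1.09·[0.4000·0.0275 + 0.6000·16.8899] = 9.3073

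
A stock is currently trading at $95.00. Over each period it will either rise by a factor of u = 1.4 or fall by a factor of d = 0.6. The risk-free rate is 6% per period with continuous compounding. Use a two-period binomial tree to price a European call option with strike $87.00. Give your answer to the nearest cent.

Risk-neutral probability p = (e^0.06 − 0.6)/(1.4 − 0.6) = 0.4618/0.8000 = 0.5773
Terminal stock prices: S_uu = 186.2, S_ud = 79.8, S_dd = 34.2
Terminal payoffs (S − K): max(99.2, 0) = 99.2, max(-7.2, 0) = 0, max(-52.8, 0) = 0
Node u (S = 133): V_u = e^(−0.06)·[0.5773·99.2000 + 0.4227·0.0000] = 53.9327
Node d (S = 57): V_d = e^(−0.06)·[0.5773·0.0000 + 0.4227·0.0000] = 0.0000
Node 0 (S = 95): V_0 = e^(−0.06)·[0.5773·53.9327 + 0.4227·0.0000] = 29.3220

$29.32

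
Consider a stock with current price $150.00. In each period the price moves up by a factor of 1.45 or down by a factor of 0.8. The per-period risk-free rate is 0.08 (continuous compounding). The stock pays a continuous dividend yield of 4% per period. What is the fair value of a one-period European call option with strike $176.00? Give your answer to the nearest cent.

Per-period risk-free factor R = e^0.08 = 1.0833; dividend-adjusted growth = e^(0.08−0.04) = 1.0408.
Risk-neutral probability p = (1.0408 − 0.8)/(1.45 − 0.8) = 0.2408/0.6500 = 0.3705
Terminal stock prices: S_u = 217.5, S_d = 120
Terminal payoffs (S − K): max(41.5, 0) = 41.5, max(-56, 0) = 0
Node 0 (S = 150): V_0 = e^(−0.08)·[0.3705·41.5000 + 0.6295·0.0000] = 14.1928

$14.19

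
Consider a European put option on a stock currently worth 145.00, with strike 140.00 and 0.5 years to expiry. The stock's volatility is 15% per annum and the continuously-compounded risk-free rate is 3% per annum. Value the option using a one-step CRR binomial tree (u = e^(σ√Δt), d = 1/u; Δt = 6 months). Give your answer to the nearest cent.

CRR parameters: u = e^(σ√Δt) = e^(0.15·√0.5) = 1.1119, d = 1/u = 0.8994
Per-period rate: rΔt = 0.03·0.5 = 0.015, so R = e^0.015 = 1.0151
Risk-neutral probability p = (e^0.015 − 0.8994)/(1.1119 − 0.8994) = 0.1157/0.2125 = 0.5446
Terminal stock prices: S_u = 161.2, S_d = 130.4
Terminal payoffs (K − S): max(-21.22, 0) = 0, max(9.592, 0) = 9.592
Node 0 (S = 145): V_0 = e^(−0.015)·[0.5446·0.0000 + 0.4554·9.5920] = 4.3030

4.30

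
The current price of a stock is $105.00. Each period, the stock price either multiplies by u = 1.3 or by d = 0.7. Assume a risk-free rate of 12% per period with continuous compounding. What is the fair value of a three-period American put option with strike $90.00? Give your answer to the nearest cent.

$5.16

Risk-neutral probability p = (e^0.12 − 0.7)/(1.3 − 0.7) = 0.4275/0.6000 = 0.7125
Terminal stock prices: S_uuu = 230.7, S_uud = 124.2, S_udd = 66.88, S_ddd = 36.01
Terminal payoffs (K − S): max(-140.7, 0) = 0, max(-34.22, 0) = 0, max(23.12, 0) = 23.12, max(53.99, 0) = 53.99
Node uu (S = 177.5): continuation = e^(−0.12)·[0.7125·0.0000 + 0.2875·0.0000] = 0.0000; exercise value = 0.0000 ≤ continuation, so V_uu = 0.0000
Node ud (S = 95.55): continuation = e^(−0.12)·[0.7125·0.0000 + 0.2875·23.1150] = 5.8942; exercise value = 0.0000 ≤ continuation, so V_ud = 5.8942
Node dd (S = 51.45): continuation = e^(−0.12)·[0.7125·23.1150 + 0.2875·53.9850] = 28.3728; exercise value = 38.5500 > continuation, so V_dd = 38.5500 (exercise)
Node u (S = 136.5): continuation = e^(−0.12)·[0.7125·0.0000 + 0.2875·5.8942] = 1.5030; exercise value = 0.0000 ≤ continuation, so V_u = 1.5030
Node d (S = 73.5): continuation = e^(−0.12)·[0.7125·5.8942 + 0.2875·38.5500] = 13.5547; exercise value = 16.5000 > continuation, so V_d = 16.5000 (exercise)
Node 0 (S = 105): continuation = e^(−0.12)·[0.7125·1.5030 + 0.2875·16.5000] = 5.1572; exercise value = 0.0000 ≤ continuation, so V_0 = 5.1572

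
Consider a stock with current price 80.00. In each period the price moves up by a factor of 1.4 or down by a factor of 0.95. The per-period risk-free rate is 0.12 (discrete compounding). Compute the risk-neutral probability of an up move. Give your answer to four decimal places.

Risk-neutral probability p = (1 + 0.12 − 0.95)/(1.4 − 0.95) = 0.1700/0.4500 = 0.3778

p = 0.3778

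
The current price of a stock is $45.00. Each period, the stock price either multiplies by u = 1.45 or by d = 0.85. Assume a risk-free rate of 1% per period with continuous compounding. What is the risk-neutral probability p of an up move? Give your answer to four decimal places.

Risk-neutral probability p = (e^0.01 − 0.85)/(1.45 − 0.85) = 0.1601/0.6000 = 0.2668

p = 0.2668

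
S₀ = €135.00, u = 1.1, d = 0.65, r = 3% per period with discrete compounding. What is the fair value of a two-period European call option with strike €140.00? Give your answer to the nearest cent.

€15.69

Risk-neutral probability p = (1 + 0.03 − 0.65)/(1.1 − 0.65) = 0.3800/0.4500 = 0.8444
Terminal stock prices: S_uu = 163.4, S_ud = 96.53, S_dd = 57.04
Terminal payoffs (S − K): max(23.35, 0) = 23.35, max(-43.47, 0) = 0, max(-82.96, 0) = 0
Node u (S = 148.5): V_u = 1/1.03·[0.8444·23.3500 + 0.1556·0.0000] = 19.1435
Node d (S = 87.75): V_d = 1/1.03·[0.8444·0.0000 + 0.1556·0.0000] = 0.0000
Node 0 (S = 135): V_0 = 1/1.03·[0.8444·19.1435 + 0.1556·0.0000] = 15.6948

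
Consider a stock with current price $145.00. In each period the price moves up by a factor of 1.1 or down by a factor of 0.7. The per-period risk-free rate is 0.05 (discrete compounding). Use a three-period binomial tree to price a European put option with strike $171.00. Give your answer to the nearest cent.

$15.44

Risk-neutral probability p = (1 + 0.05 − 0.7)/(1.1 − 0.7) = 0.3500/0.4000 = 0.8750
Terminal stock prices: S_uuu = 193, S_uud = 122.8, S_udd = 78.15, S_ddd = 49.73
Terminal payoffs (K − S): max(-22, 0) = 0, max(48.19, 0) = 48.19, max(92.85, 0) = 92.85, max(121.3, 0) = 121.3
Node uu (S = 175.5): V_uu = 1/1.05·[0.8750·0.0000 + 0.1250·48.1850] = 5.7363
Node ud (S = 111.6): V_ud = 1/1.05·[0.8750·48.1850 + 0.1250·92.8450] = 51.2071
Node dd (S = 71.05): V_dd = 1/1.05·[0.8750·92.8450 + 0.1250·121.2650] = 91.8071
Node u (S = 159.5): V_u = 1/1.05·[0.8750·5.7363 + 0.1250·51.2071] = 10.8763
Node d (S = 101.5): V_d = 1/1.05·[0.8750·51.2071 + 0.1250·91.8071] = 53.6020
Node 0 (S = 145): V_0 = 1/1.05·[0.8750·10.8763 + 0.1250·53.6020] = 15.4448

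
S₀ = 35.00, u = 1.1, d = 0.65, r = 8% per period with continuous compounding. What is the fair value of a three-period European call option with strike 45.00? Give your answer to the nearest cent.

1.11

Risk-neutral probability p = (e^0.08 − 0.65)/(1.1 − 0.65) = 0.4333/0.4500 = 0.9629
Terminal stock prices: S_uuu = 46.59, S_uud = 27.53, S_udd = 16.27, S_ddd = 9.612
Terminal payoffs (S − K): max(1.585, 0) = 1.585, max(-17.47, 0) = 0, max(-28.73, 0) = 0, max(-35.39, 0) = 0
Node uu (S = 42.35): V_uu = e^(−0.08)·[0.9629·1.5850 + 0.0371·0.0000] = 1.4088
Node ud (S = 25.03): V_ud = e^(−0.08)·[0.9629·0.0000 + 0.0371·0.0000] = 0.0000
Node dd (S = 14.79): V_dd = e^(−0.08)·[0.9629·0.0000 + 0.0371·0.0000] = 0.0000
Node u (S = 38.5): V_u = e^(−0.08)·[0.9629·1.4088 + 0.0371·0.0000] = 1.2522
Node d (S = 22.75): V_d = e^(−0.08)·[0.9629·0.0000 + 0.0371·0.0000] = 0.0000
Node 0 (S = 35): V_0 = e^(−0.08)·[0.9629·1.2522 + 0.0371·0.0000] = 1.1130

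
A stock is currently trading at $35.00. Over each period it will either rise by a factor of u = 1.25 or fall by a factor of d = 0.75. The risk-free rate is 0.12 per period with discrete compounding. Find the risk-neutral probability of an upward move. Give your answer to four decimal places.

Risk-neutral probability p = (1 + 0.12 − 0.75)/(1.25 − 0.75) = 0.3700/0.5000 = 0.7400

p = 0.7400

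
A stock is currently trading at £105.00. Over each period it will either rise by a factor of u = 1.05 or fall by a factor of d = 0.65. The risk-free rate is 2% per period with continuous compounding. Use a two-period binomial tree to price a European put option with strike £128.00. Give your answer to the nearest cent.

Risk-neutral probability p = (e^0.02 − 0.65)/(1.05 − 0.65) = 0.3702/0.4000 = 0.9255
Terminal stock prices: S_uu = 115.8, S_ud = 71.66, S_dd = 44.36
Terminal payoffs (K − S): max(12.24, 0) = 12.24, max(56.34, 0) = 56.34, max(83.64, 0) = 83.64
Node u (S = 110.2): V_u = e^(−0.02)·[0.9255·12.2375 + 0.0745·56.3375] = 15.2154
Node d (S = 68.25): V_d = e^(−0.02)·[0.9255·56.3375 + 0.0745·83.6375] = 57.2154
Node 0 (S = 105): V_0 = e^(−0.02)·[0.9255·15.2154 + 0.0745·57.2154] = 17.9810

£17.98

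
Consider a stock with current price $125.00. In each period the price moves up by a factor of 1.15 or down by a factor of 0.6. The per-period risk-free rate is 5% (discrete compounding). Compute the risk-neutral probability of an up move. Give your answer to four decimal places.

p = 0.8182

Risk-neutral probability p = (1 + 0.05 − 0.6)/(1.15 − 0.6) = 0.4500/0.5500 = 0.8182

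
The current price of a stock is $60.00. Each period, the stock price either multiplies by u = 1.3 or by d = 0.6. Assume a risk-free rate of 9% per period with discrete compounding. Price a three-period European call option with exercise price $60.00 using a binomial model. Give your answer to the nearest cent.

$19.31

Risk-neutral probability p = (1 + 0.09 − 0.6)/(1.3 − 0.6) = 0.4900/0.7000 = 0.7000
Terminal stock prices: S_uuu = 131.8, S_uud = 60.84, S_udd = 28.08, S_ddd = 12.96
Terminal payoffs (S − K): max(71.82, 0) = 71.82, max(0.84, 0) = 0.84, max(-31.92, 0) = 0, max(-47.04, 0) = 0
Node uu (S = 101.4): V_uu = 1/1.09·[0.7000·71.8200 + 0.3000·0.8400] = 46.3541
Node ud (S = 46.8): V_ud = 1/1.09·[0.7000·0.8400 + 0.3000·0.0000] = 0.5394
Node dd (S = 21.6): V_dd = 1/1.09·[0.7000·0.0000 + 0.3000·0.0000] = 0.0000
Node u (S = 78): V_u = 1/1.09·[0.7000·46.3541 + 0.3000·0.5394] = 29.9172
Node d (S = 36): V_d = 1/1.09·[0.7000·0.5394 + 0.3000·0.0000] = 0.3464
Node 0 (S = 60): V_0 = 1/1.09·[0.7000·29.9172 + 0.3000·0.3464] = 19.3082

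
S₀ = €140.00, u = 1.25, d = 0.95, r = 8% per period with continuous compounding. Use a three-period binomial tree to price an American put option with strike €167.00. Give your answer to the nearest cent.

€27.00

Risk-neutral probability p = (e^0.08 − 0.95)/(1.25 − 0.95) = 0.1333/0.3000 = 0.4443
Terminal stock prices: S_uuu = 273.4, S_uud = 207.8, S_udd = 157.9, S_ddd = 120
Terminal payoffs (K − S): max(-106.4, 0) = 0, max(-40.81, 0) = 0, max(9.062, 0) = 9.062, max(46.97, 0) = 46.97
Node uu (S = 218.8): continuation = e^(−0.08)·[0.4443·0.0000 + 0.5557·0.0000] = 0.0000; exercise value = 0.0000 ≤ continuation, so V_uu = 0.0000
Node ud (S = 166.2): continuation = e^(−0.08)·[0.4443·0.0000 + 0.5557·9.0625] = 4.6489; exercise value = 0.7500 ≤ continuation, so V_ud = 4.6489
Node dd (S = 126.3): continuation = e^(−0.08)·[0.4443·9.0625 + 0.5557·46.9675] = 27.8104; exercise value = 40.6500 > continuation, so V_dd = 40.6500 (exercise)
Node u (S = 175): continuation = e^(−0.08)·[0.4443·0.0000 + 0.5557·4.6489] = 2.3848; exercise value = 0.0000 ≤ continuation, so V_u = 2.3848
Node d (S = 133): continuation = e^(−0.08)·[0.4443·4.6489 + 0.5557·40.6500] = 22.7595; exercise value = 34.0000 > continuation, so V_d = 34.0000 (exercise)
Node 0 (S = 140): continuation = e^(−0.08)·[0.4443·2.3848 + 0.5557·34.0000] = 18.4196; exercise value = 27.0000 > continuation, so V_0 = 27.0000 (exercise)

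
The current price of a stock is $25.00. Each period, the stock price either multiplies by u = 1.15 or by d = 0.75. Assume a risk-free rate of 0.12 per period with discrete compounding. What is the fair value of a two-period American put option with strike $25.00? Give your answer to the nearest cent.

Risk-neutral probability p = (1 + 0.12 − 0.75)/(1.15 − 0.75) = 0.3700/0.4000 = 0.9250
Terminal stock prices: S_uu = 33.06, S_ud = 21.56, S_dd = 14.06
Terminal payoffs (K − S): max(-8.062, 0) = 0, max(3.438, 0) = 3.438, max(10.94, 0) = 10.94
Node u (S = 28.75): continuation = 1/1.12·[0.9250·0.0000 + 0.0750·3.4375] = 0.2302; exercise value = 0.0000 ≤ continuation, so V_u = 0.2302
Node d (S = 18.75): continuation = 1/1.12·[0.9250·3.4375 + 0.0750·10.9375] = 3.5714; exercise value = 6.2500 > continuation, so V_d = 6.2500 (exercise)
Node 0 (S = 25): continuation = 1/1.12·[0.9250·0.2302 + 0.0750·6.2500] = 0.6086; exercise value = 0.0000 ≤ continuation, so V_0 = 0.6086

$0.61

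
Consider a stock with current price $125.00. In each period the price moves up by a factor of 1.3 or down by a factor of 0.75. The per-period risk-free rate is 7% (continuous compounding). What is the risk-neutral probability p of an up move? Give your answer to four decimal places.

Risk-neutral probability p = (e^0.07 − 0.75)/(1.3 − 0.75) = 0.3225/0.5500 = 0.5864

p = 0.5864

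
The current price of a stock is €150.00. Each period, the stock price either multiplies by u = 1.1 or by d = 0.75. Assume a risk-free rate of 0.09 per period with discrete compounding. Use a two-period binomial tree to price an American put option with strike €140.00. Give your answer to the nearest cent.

€1.10

Risk-neutral probability p = (1 + 0.09 − 0.75)/(1.1 − 0.75) = 0.3400/0.3500 = 0.9714
Terminal stock prices: S_uu = 181.5, S_ud = 123.8, S_dd = 84.38
Terminal payoffs (K − S): max(-41.5, 0) = 0, max(16.25, 0) = 16.25, max(55.62, 0) = 55.62
Node u (S = 165): continuation = 1/1.09·[0.9714·0.0000 + 0.0286·16.2500] = 0.4260; exercise value = 0.0000 ≤ continuation, so V_u = 0.4260
Node d (S = 112.5): continuation = 1/1.09·[0.9714·16.2500 + 0.0286·55.6250] = 15.9404; exercise value = 27.5000 > continuation, so V_d = 27.5000 (exercise)
Node 0 (S = 150): continuation = 1/1.09·[0.9714·0.4260 + 0.0286·27.5000] = 1.1005; exercise value = 0.0000 ≤ continuation, so V_0 = 1.1005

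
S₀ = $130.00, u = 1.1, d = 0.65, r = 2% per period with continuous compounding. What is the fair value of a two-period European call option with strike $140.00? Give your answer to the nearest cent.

$11.25

Risk-neutral probability p = (e^0.02 − 0.65)/(1.1 − 0.65) = 0.3702/0.4500 = 0.8227
Terminal stock prices: S_uu = 157.3, S_ud = 92.95, S_dd = 54.93
Terminal payoffs (S − K): max(17.3, 0) = 17.3, max(-47.05, 0) = 0, max(-85.07, 0) = 0
Node u (S = 143): V_u = e^(−0.02)·[0.8227·17.3000 + 0.1773·0.0000] = 13.9504
Node d (S = 84.5): V_d = e^(−0.02)·[0.8227·0.0000 + 0.1773·0.0000] = 0.0000
Node 0 (S = 130): V_0 = e^(−0.02)·[0.8227·13.9504 + 0.1773·0.0000] = 11.2493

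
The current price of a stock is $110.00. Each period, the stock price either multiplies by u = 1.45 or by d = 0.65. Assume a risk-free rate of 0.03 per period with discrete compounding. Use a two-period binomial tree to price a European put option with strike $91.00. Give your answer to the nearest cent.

Risk-neutral probability p = (1 + 0.03 − 0.65)/(1.45 − 0.65) = 0.3800/0.8000 = 0.4750
Terminal stock prices: S_uu = 231.3, S_ud = 103.7, S_dd = 46.48
Terminal payoffs (K − S): max(-140.3, 0) = 0, max(-12.67, 0) = 0, max(44.52, 0) = 44.52
Node u (S = 159.5): V_u = 1/1.03·[0.4750·0.0000 + 0.5250·0.0000] = 0.0000
Node d (S = 71.5): V_d = 1/1.03·[0.4750·0.0000 + 0.5250·44.5250] = 22.6948
Node 0 (S = 110): V_0 = 1/1.03·[0.4750·0.0000 + 0.5250·22.6948] = 11.5677

$11.57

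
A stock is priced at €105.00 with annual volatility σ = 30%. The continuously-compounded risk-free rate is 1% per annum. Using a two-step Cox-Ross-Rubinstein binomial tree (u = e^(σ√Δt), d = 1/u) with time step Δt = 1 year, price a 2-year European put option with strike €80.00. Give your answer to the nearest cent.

€6.83

CRR parameters: u = e^(σ√Δt) = e^(0.3·√1) = 1.3499, d = 1/u = 0.7408
Per-period rate: rΔt = 0.01·1 = 0.01, so R = e^0.01 = 1.0101
Risk-neutral probability p = (e^0.01 − 0.7408)/(1.3499 − 0.7408) = 0.2692/0.6090 = 0.4421
Terminal stock prices: S_uu = 191.3, S_ud = 105, S_dd = 57.63
Terminal payoffs (K − S): max(-111.3, 0) = 0, max(-25, 0) = 0, max(22.37, 0) = 22.37
Node u (S = 141.7): V_u = e^(−0.01)·[0.4421·0.0000 + 0.5579·0.0000] = 0.0000
Node d (S = 77.79): V_d = e^(−0.01)·[0.4421·0.0000 + 0.5579·22.3748] = 12.3596
Node 0 (S = 105): V_0 = e^(−0.01)·[0.4421·0.0000 + 0.5579·12.3596] = 6.8273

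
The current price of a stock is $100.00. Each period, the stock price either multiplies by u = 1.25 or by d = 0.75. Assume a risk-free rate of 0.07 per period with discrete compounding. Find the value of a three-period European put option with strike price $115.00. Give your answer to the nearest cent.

$11.85

Risk-neutral probability p = (1 + 0.07 − 0.75)/(1.25 − 0.75) = 0.3200/0.5000 = 0.6400
Terminal stock prices: S_uuu = 195.3, S_uud = 117.2, S_udd = 70.31, S_ddd = 42.19
Terminal payoffs (K − S): max(-80.31, 0) = 0, max(-2.188, 0) = 0, max(44.69, 0) = 44.69, max(72.81, 0) = 72.81
Node uu (S = 156.2): V_uu = 1/1.07·[0.6400·0.0000 + 0.3600·0.0000] = 0.0000
Node ud (S = 93.75): V_ud = 1/1.07·[0.6400·0.0000 + 0.3600·44.6875] = 15.0350
Node dd (S = 56.25): V_dd = 1/1.07·[0.6400·44.6875 + 0.3600·72.8125] = 51.2266
Node u (S = 125): V_u = 1/1.07·[0.6400·0.0000 + 0.3600·15.0350] = 5.0585
Node d (S = 75): V_d = 1/1.07·[0.6400·15.0350 + 0.3600·51.2266] = 26.2281
Node 0 (S = 100): V_0 = 1/1.07·[0.6400·5.0585 + 0.3600·26.2281] = 11.8500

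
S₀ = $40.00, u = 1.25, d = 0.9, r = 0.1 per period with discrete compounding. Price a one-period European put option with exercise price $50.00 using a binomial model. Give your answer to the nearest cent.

$5.45

Risk-neutral probability p = (1 + 0.1 − 0.9)/(1.25 − 0.9) = 0.2000/0.3500 = 0.5714
Terminal stock prices: S_u = 50, S_d = 36
Terminal payoffs (K − S): max(0, 0) = 0, max(14, 0) = 14
Node 0 (S = 40): V_0 = 1/1.1·[0.5714·0.0000 + 0.4286·14.0000] = 5.4545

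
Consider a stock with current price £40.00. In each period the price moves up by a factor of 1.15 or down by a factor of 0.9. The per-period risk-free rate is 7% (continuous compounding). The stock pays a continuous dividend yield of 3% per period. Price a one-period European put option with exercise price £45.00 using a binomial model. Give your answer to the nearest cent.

£3.67

Per-period risk-free factor R = e^0.07 = 1.0725; dividend-adjusted growth = e^(0.07−0.03) = 1.0408.
Risk-neutral probability p = (1.0408 − 0.9)/(1.15 − 0.9) = 0.1408/0.2500 = 0.5632
Terminal stock prices: S_u = 46, S_d = 36
Terminal payoffs (K − S): max(-1, 0) = 0, max(9, 0) = 9
Node 0 (S = 40): V_0 = e^(−0.07)·[0.5632·0.0000 + 0.4368·9.0000] = 3.6651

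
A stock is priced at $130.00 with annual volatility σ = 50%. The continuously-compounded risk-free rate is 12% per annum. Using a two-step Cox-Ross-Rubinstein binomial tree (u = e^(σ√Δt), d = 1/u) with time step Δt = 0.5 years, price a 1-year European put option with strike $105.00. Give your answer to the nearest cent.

$9.14

CRR parameters: u = e^(σ√Δt) = e^(0.5·√0.5) = 1.4241, d = 1/u = 0.7022
Per-period rate: rΔt = 0.12·0.5 = 0.06, so R = e^0.06 = 1.0618
Risk-neutral probability p = (e^0.06 − 0.7022)/(1.4241 − 0.7022) = 0.3596/0.7219 = 0.4982
Terminal stock prices: S_uu = 263.7, S_ud = 130, S_dd = 64.1
Terminal payoffs (K − S): max(-158.7, 0) = 0, max(-25, 0) = 0, max(40.9, 0) = 40.9
Node u (S = 185.1): V_u = e^(−0.06)·[0.4982·0.0000 + 0.5018·0.0000] = 0.0000
Node d (S = 91.28): V_d = e^(−0.06)·[0.4982·0.0000 + 0.5018·40.9011] = 19.3299
Node 0 (S = 130): V_0 = e^(−0.06)·[0.4982·0.0000 + 0.5018·19.3299] = 9.1353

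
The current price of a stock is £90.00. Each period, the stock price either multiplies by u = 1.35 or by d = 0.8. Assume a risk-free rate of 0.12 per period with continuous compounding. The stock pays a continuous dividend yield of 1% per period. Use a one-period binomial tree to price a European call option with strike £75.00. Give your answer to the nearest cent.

Per-period risk-free factor R = e^0.12 = 1.1275; dividend-adjusted growth = e^(0.12−0.01) = 1.1163.
Risk-neutral probability p = (1.1163 − 0.8)/(1.35 − 0.8) = 0.3163/0.5500 = 0.5751
Terminal stock prices: S_u = 121.5, S_d = 72
Terminal payoffs (S − K): max(46.5, 0) = 46.5, max(-3, 0) = 0
Node 0 (S = 90): V_0 = e^(−0.12)·[0.5751·46.5000 + 0.4249·0.0000] = 23.7161

£23.72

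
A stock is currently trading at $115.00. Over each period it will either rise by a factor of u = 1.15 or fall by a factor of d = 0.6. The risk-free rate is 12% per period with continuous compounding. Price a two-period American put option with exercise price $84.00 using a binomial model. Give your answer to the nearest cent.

$0.69

Risk-neutral probability p = (e^0.12 − 0.6)/(1.15 − 0.6) = 0.5275/0.5500 = 0.9591
Terminal stock prices: S_uu = 152.1, S_ud = 79.35, S_dd = 41.4
Terminal payoffs (K − S): max(-68.09, 0) = 0, max(4.65, 0) = 4.65, max(42.6, 0) = 42.6
Node u (S = 132.2): continuation = e^(−0.12)·[0.9591·0.0000 + 0.0409·4.6500] = 0.1687; exercise value = 0.0000 ≤ continuation, so V_u = 0.1687
Node d (S = 69): continuation = e^(−0.12)·[0.9591·4.6500 + 0.0409·42.6000] = 5.5013; exercise value = 15.0000 > continuation, so V_d = 15.0000 (exercise)
Node 0 (S = 115): continuation = e^(−0.12)·[0.9591·0.1687 + 0.0409·15.0000] = 0.6879; exercise value = 0.0000 ≤ continuation, so V_0 = 0.6879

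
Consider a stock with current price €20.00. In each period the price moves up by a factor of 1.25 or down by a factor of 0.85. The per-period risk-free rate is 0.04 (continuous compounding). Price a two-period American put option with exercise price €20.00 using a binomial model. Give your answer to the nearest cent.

€1.51

Risk-neutral probability p = (e^0.04 − 0.85)/(1.25 − 0.85) = 0.1908/0.4000 = 0.4770
Terminal stock prices: S_uu = 31.25, S_ud = 21.25, S_dd = 14.45
Terminal payoffs (K − S): max(-11.25, 0) = 0, max(-1.25, 0) = 0, max(5.55, 0) = 5.55
Node u (S = 25): continuation = e^(−0.04)·[0.4770·0.0000 + 0.5230·0.0000] = 0.0000; exercise value = 0.0000 ≤ continuation, so V_u = 0.0000
Node d (S = 17): continuation = e^(−0.04)·[0.4770·0.0000 + 0.5230·5.5500] = 2.7887; exercise value = 3.0000 > continuation, so V_d = 3.0000 (exercise)
Node 0 (S = 20): continuation = e^(−0.04)·[0.4770·0.0000 + 0.5230·3.0000] = 1.5074; exercise value = 0.0000 ≤ continuation, so V_0 = 1.5074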